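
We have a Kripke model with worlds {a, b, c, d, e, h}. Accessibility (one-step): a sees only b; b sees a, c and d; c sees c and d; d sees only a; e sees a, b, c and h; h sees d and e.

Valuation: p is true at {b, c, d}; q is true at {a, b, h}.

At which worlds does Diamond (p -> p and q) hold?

a: successors {b}; p -> p and q there: b:T. ✓
b: successors {a, c, d}; p -> p and q there: a:T, c:F, d:F. ✓
c: successors {c, d}; p -> p and q there: c:F, d:F. ✗
d: successors {a}; p -> p and q there: a:T. ✓
e: successors {a, b, c, h}; p -> p and q there: a:T, b:T, c:F, h:T. ✓
h: successors {d, e}; p -> p and q there: d:F, e:T. ✓

{a, b, d, e, h}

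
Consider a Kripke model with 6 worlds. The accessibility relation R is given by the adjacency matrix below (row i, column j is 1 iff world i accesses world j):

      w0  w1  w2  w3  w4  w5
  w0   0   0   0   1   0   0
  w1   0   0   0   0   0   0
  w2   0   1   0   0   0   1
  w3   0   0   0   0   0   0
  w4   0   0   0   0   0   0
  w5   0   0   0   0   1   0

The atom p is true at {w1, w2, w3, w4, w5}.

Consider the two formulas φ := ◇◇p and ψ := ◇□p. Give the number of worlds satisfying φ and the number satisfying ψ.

1 and 3

For ◇◇p:
w0: successors {w3}; ◇p there: w3:F. ✗
w1: no successors, so ◇◇p fails. ✗
w2: successors {w1, w5}; ◇p there: w1:F, w5:T. ✓
w3: no successors, so ◇◇p fails. ✗
w4: no successors, so ◇◇p fails. ✗
w5: successors {w4}; ◇p there: w4:F. ✗
— 1 world.
For ◇□p:
w0: successors {w3}; □p there: w3:T. ✓
w1: no successors, so ◇□p fails. ✗
w2: successors {w1, w5}; □p there: w1:T, w5:T. ✓
w3: no successors, so ◇□p fails. ✗
w4: no successors, so ◇□p fails. ✗
w5: successors {w4}; □p there: w4:T. ✓
— 3 worlds.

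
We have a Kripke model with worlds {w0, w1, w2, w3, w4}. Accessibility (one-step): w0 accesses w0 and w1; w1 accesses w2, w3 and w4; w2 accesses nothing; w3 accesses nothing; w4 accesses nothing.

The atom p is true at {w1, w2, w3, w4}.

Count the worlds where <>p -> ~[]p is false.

w0: <>p is T, ~[]p is T. ✓
w1: <>p is T, ~[]p is F. ✗
w2: <>p is F, ~[]p is F. ✓
w3: <>p is F, ~[]p is F. ✓
w4: <>p is F, ~[]p is F. ✓
Satisfying worlds: {w0, w2, w3, w4}.
So <>p -> ~[]p fails at the other 1 world.

1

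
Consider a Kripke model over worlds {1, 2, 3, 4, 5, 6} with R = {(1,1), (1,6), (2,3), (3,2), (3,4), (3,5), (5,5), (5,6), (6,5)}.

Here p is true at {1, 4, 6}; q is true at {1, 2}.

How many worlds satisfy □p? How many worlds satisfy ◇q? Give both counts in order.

2 and 2

For □p:
1: successors {1, 6}; p there: 1:T, 6:T. ✓
2: successors {3}; p there: 3:F. ✗
3: successors {2, 4, 5}; p there: 2:F, 4:T, 5:F. ✗
4: no successors, so □p holds vacuously. ✓
5: successors {5, 6}; p there: 5:F, 6:T. ✗
6: successors {5}; p there: 5:F. ✗
— 2 worlds.
For ◇q:
1: successors {1, 6}; q there: 1:T, 6:F. ✓
2: successors {3}; q there: 3:F. ✗
3: successors {2, 4, 5}; q there: 2:T, 4:F, 5:F. ✓
4: no successors, so ◇q fails. ✗
5: successors {5, 6}; q there: 5:F, 6:F. ✗
6: successors {5}; q there: 5:F. ✗
— 2 worlds.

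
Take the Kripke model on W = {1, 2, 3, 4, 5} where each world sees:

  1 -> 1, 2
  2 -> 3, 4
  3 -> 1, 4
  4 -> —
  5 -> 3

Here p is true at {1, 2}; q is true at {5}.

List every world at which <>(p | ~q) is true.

{1, 2, 3, 5}

1: successors {1, 2}; p | ~q there: 1:T, 2:T. ✓
2: successors {3, 4}; p | ~q there: 3:T, 4:T. ✓
3: successors {1, 4}; p | ~q there: 1:T, 4:T. ✓
4: no successors, so <>(p | ~q) fails. ✗
5: successors {3}; p | ~q there: 3:T. ✓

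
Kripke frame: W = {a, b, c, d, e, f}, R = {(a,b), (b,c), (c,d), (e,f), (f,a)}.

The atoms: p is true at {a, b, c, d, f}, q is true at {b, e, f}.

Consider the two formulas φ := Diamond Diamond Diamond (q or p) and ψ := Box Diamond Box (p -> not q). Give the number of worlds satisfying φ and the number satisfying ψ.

For Diamond Diamond Diamond (q or p):
a: successors {b}; Diamond Diamond (q or p) there: b:T. ✓
b: successors {c}; Diamond Diamond (q or p) there: c:F. ✗
c: successors {d}; Diamond Diamond (q or p) there: d:F. ✗
d: no successors, so Diamond Diamond Diamond (q or p) fails. ✗
e: successors {f}; Diamond Diamond (q or p) there: f:T. ✓
f: successors {a}; Diamond Diamond (q or p) there: a:T. ✓
— 3 worlds.
For Box Diamond Box (p -> not q):
a: successors {b}; Diamond Box (p -> not q) there: b:T. ✓
b: successors {c}; Diamond Box (p -> not q) there: c:T. ✓
c: successors {d}; Diamond Box (p -> not q) there: d:F. ✗
d: no successors, so Box Diamond Box (p -> not q) holds vacuously. ✓
e: successors {f}; Diamond Box (p -> not q) there: f:F. ✗
f: successors {a}; Diamond Box (p -> not q) there: a:T. ✓
— 4 worlds.

3 and 4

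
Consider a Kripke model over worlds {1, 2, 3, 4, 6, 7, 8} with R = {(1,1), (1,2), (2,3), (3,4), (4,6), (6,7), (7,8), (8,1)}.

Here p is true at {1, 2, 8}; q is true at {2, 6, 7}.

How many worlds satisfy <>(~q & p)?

1: successors {1, 2}; ~q & p there: 1:T, 2:F. ✓
2: successors {3}; ~q & p there: 3:F. ✗
3: successors {4}; ~q & p there: 4:F. ✗
4: successors {6}; ~q & p there: 6:F. ✗
6: successors {7}; ~q & p there: 7:F. ✗
7: successors {8}; ~q & p there: 8:T. ✓
8: successors {1}; ~q & p there: 1:T. ✓
Satisfying worlds: {1, 7, 8}.

3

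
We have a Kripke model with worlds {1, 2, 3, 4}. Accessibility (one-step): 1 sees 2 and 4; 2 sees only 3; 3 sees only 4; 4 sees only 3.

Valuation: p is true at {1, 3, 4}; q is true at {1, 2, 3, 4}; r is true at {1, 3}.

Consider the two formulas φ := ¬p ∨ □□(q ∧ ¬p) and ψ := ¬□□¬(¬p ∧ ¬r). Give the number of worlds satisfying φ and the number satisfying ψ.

For ¬p ∨ □□(q ∧ ¬p):
1: ¬p is F, □□(q ∧ ¬p) is F. ✗
2: ¬p is T, □□(q ∧ ¬p) is F. ✓
3: ¬p is F, □□(q ∧ ¬p) is F. ✗
4: ¬p is F, □□(q ∧ ¬p) is F. ✗
— 1 world.
For ¬□□¬(¬p ∧ ¬r):
1: □□¬(¬p ∧ ¬r) is T. ✗
2: □□¬(¬p ∧ ¬r) is T. ✗
3: □□¬(¬p ∧ ¬r) is T. ✗
4: □□¬(¬p ∧ ¬r) is T. ✗
— 0 worlds.

1 and 0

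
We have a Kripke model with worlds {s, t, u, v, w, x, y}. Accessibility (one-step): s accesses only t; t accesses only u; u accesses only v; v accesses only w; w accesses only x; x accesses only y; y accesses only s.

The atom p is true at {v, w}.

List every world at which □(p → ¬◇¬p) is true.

s: successors {t}; p → ¬◇¬p there: t:T. ✓
t: successors {u}; p → ¬◇¬p there: u:T. ✓
u: successors {v}; p → ¬◇¬p there: v:T. ✓
v: successors {w}; p → ¬◇¬p there: w:F. ✗
w: successors {x}; p → ¬◇¬p there: x:T. ✓
x: successors {y}; p → ¬◇¬p there: y:T. ✓
y: successors {s}; p → ¬◇¬p there: s:T. ✓

{s, t, u, w, x, y}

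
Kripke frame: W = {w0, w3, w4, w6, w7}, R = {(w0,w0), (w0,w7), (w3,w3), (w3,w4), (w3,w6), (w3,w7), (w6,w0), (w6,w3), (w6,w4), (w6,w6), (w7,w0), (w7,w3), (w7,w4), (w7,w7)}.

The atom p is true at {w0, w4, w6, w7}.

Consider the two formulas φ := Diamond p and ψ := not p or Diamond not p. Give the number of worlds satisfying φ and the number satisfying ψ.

4 and 3

For Diamond p:
w0: successors {w0, w7}; p there: w0:T, w7:T. ✓
w3: successors {w3, w4, w6, w7}; p there: w3:F, w4:T, w6:T, w7:T. ✓
w4: no successors, so Diamond p fails. ✗
w6: successors {w0, w3, w4, w6}; p there: w0:T, w3:F, w4:T, w6:T. ✓
w7: successors {w0, w3, w4, w7}; p there: w0:T, w3:F, w4:T, w7:T. ✓
— 4 worlds.
For not p or Diamond not p:
w0: not p is F, Diamond not p is F. ✗
w3: not p is T, Diamond not p is T. ✓
w4: not p is F, Diamond not p is F. ✗
w6: not p is F, Diamond not p is T. ✓
w7: not p is F, Diamond not p is T. ✓
— 3 worlds.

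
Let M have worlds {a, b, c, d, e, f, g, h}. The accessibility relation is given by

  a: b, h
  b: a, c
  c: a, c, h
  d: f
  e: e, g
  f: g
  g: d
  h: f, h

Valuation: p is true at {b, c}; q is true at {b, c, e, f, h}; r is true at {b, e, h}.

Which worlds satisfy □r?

a: successors {b, h}; r there: b:T, h:T. ✓
b: successors {a, c}; r there: a:F, c:F. ✗
c: successors {a, c, h}; r there: a:F, c:F, h:T. ✗
d: successors {f}; r there: f:F. ✗
e: successors {e, g}; r there: e:T, g:F. ✗
f: successors {g}; r there: g:F. ✗
g: successors {d}; r there: d:F. ✗
h: successors {f, h}; r there: f:F, h:T. ✗

{a}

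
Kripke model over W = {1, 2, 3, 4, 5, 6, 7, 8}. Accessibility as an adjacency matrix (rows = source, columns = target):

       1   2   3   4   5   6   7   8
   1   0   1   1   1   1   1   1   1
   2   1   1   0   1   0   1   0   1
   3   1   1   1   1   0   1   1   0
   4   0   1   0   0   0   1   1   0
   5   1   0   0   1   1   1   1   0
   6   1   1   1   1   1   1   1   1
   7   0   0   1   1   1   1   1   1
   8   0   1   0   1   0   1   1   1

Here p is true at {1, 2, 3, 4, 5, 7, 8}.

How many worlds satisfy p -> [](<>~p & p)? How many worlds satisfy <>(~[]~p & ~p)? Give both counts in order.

For p -> [](<>~p & p):
1: p is T, [](<>~p & p) is F. ✗
2: p is T, [](<>~p & p) is F. ✗
3: p is T, [](<>~p & p) is F. ✗
4: p is T, [](<>~p & p) is F. ✗
5: p is T, [](<>~p & p) is F. ✗
6: p is F, [](<>~p & p) is F. ✓
7: p is T, [](<>~p & p) is F. ✗
8: p is T, [](<>~p & p) is F. ✗
— 1 world.
For <>(~[]~p & ~p):
1: successors {2, 3, 4, 5, 6, 7, 8}; ~[]~p & ~p there: 2:F, 3:F, 4:F, 5:F, 6:T, 7:F, 8:F. ✓
2: successors {1, 2, 4, 6, 8}; ~[]~p & ~p there: 1:F, 2:F, 4:F, 6:T, 8:F. ✓
3: successors {1, 2, 3, 4, 6, 7}; ~[]~p & ~p there: 1:F, 2:F, 3:F, 4:F, 6:T, 7:F. ✓
4: successors {2, 6, 7}; ~[]~p & ~p there: 2:F, 6:T, 7:F. ✓
5: successors {1, 4, 5, 6, 7}; ~[]~p & ~p there: 1:F, 4:F, 5:F, 6:T, 7:F. ✓
6: successors {1, 2, 3, 4, 5, 6, 7, 8}; ~[]~p & ~p there: 1:F, 2:F, 3:F, 4:F, 5:F, 6:T, 7:F, 8:F. ✓
7: successors {3, 4, 5, 6, 7, 8}; ~[]~p & ~p there: 3:F, 4:F, 5:F, 6:T, 7:F, 8:F. ✓
8: successors {2, 4, 6, 7, 8}; ~[]~p & ~p there: 2:F, 4:F, 6:T, 7:F, 8:F. ✓
— 8 worlds.

1 and 8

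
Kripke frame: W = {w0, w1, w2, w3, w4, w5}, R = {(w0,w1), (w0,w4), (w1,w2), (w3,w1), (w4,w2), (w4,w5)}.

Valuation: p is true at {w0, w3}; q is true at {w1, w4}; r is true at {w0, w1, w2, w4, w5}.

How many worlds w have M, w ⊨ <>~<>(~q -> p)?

w0: successors {w1, w4}; ~<>(~q -> p) there: w1:T, w4:T. ✓
w1: successors {w2}; ~<>(~q -> p) there: w2:T. ✓
w2: no successors, so <>~<>(~q -> p) fails. ✗
w3: successors {w1}; ~<>(~q -> p) there: w1:T. ✓
w4: successors {w2, w5}; ~<>(~q -> p) there: w2:T, w5:T. ✓
w5: no successors, so <>~<>(~q -> p) fails. ✗
Satisfying worlds: {w0, w1, w3, w4}.

4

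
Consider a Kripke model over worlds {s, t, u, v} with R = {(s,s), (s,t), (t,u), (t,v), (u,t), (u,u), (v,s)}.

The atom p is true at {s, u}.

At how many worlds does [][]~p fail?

4

s: successors {s, t}; []~p there: s:F, t:F. ✗
t: successors {u, v}; []~p there: u:F, v:F. ✗
u: successors {t, u}; []~p there: t:F, u:F. ✗
v: successors {s}; []~p there: s:F. ✗
Satisfying worlds: ∅.
So [][]~p fails at the other 4 worlds.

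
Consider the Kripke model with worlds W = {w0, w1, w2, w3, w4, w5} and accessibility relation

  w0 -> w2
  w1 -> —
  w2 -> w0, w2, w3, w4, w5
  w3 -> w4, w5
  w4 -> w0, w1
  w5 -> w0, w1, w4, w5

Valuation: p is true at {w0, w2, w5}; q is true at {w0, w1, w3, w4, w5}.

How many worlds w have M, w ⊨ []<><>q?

2

w0: successors {w2}; <><>q there: w2:T. ✓
w1: no successors, so []<><>q holds vacuously. ✓
w2: successors {w0, w2, w3, w4, w5}; <><>q there: w0:T, w2:T, w3:T, w4:F, w5:T. ✗
w3: successors {w4, w5}; <><>q there: w4:F, w5:T. ✗
w4: successors {w0, w1}; <><>q there: w0:T, w1:F. ✗
w5: successors {w0, w1, w4, w5}; <><>q there: w0:T, w1:F, w4:F, w5:T. ✗
Satisfying worlds: {w0, w1}.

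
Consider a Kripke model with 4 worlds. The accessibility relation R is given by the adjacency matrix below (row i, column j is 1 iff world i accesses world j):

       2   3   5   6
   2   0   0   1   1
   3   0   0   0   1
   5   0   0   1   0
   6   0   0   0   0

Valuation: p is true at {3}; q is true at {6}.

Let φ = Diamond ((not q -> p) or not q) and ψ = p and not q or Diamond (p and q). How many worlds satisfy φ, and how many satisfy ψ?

For Diamond ((not q -> p) or not q):
2: successors {5, 6}; (not q -> p) or not q there: 5:T, 6:T. ✓
3: successors {6}; (not q -> p) or not q there: 6:T. ✓
5: successors {5}; (not q -> p) or not q there: 5:T. ✓
6: no successors, so Diamond ((not q -> p) or not q) fails. ✗
— 3 worlds.
For p and not q or Diamond (p and q):
2: p and not q is F, Diamond (p and q) is F. ✗
3: p and not q is T, Diamond (p and q) is F. ✓
5: p and not q is F, Diamond (p and q) is F. ✗
6: p and not q is F, Diamond (p and q) is F. ✗
— 1 world.

3 and 1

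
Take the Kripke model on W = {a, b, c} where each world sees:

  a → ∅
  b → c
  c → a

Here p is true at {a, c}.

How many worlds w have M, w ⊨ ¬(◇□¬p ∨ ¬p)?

1

a: ◇□¬p ∨ ¬p is F. ✓
b: ◇□¬p ∨ ¬p is T. ✗
c: ◇□¬p ∨ ¬p is T. ✗
Satisfying worlds: {a}.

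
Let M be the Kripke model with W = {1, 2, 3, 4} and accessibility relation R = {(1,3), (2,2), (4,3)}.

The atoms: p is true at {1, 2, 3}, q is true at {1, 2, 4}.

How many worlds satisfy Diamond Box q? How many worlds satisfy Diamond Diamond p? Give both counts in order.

3 and 1

For Diamond Box q:
1: successors {3}; Box q there: 3:T. ✓
2: successors {2}; Box q there: 2:T. ✓
3: no successors, so Diamond Box q fails. ✗
4: successors {3}; Box q there: 3:T. ✓
— 3 worlds.
For Diamond Diamond p:
1: successors {3}; Diamond p there: 3:F. ✗
2: successors {2}; Diamond p there: 2:T. ✓
3: no successors, so Diamond Diamond p fails. ✗
4: successors {3}; Diamond p there: 3:F. ✗
— 1 world.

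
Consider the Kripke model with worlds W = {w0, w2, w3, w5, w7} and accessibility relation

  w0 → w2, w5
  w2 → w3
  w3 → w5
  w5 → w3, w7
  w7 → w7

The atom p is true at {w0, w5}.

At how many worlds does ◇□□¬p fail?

2

w0: successors {w2, w5}; □□¬p there: w2:F, w5:F. ✗
w2: successors {w3}; □□¬p there: w3:T. ✓
w3: successors {w5}; □□¬p there: w5:F. ✗
w5: successors {w3, w7}; □□¬p there: w3:T, w7:T. ✓
w7: successors {w7}; □□¬p there: w7:T. ✓
Satisfying worlds: {w2, w5, w7}.
So ◇□□¬p fails at the other 2 worlds.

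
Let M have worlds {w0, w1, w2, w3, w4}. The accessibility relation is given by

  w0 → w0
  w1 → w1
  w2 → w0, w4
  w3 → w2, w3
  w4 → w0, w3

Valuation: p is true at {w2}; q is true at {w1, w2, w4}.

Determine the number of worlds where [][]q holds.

1

w0: successors {w0}; []q there: w0:F. ✗
w1: successors {w1}; []q there: w1:T. ✓
w2: successors {w0, w4}; []q there: w0:F, w4:F. ✗
w3: successors {w2, w3}; []q there: w2:F, w3:F. ✗
w4: successors {w0, w3}; []q there: w0:F, w3:F. ✗
Satisfying worlds: {w1}.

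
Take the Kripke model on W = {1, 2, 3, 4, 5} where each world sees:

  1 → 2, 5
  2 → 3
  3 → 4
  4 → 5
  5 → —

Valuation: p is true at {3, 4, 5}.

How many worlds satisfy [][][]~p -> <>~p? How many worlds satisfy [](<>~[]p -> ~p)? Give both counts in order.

For [][][]~p -> <>~p:
1: [][][]~p is F, <>~p is T. ✓
2: [][][]~p is F, <>~p is F. ✓
3: [][][]~p is T, <>~p is F. ✗
4: [][][]~p is T, <>~p is F. ✗
5: [][][]~p is T, <>~p is F. ✗
— 2 worlds.
For [](<>~[]p -> ~p):
1: successors {2, 5}; <>~[]p -> ~p there: 2:T, 5:T. ✓
2: successors {3}; <>~[]p -> ~p there: 3:T. ✓
3: successors {4}; <>~[]p -> ~p there: 4:T. ✓
4: successors {5}; <>~[]p -> ~p there: 5:T. ✓
5: no successors, so [](<>~[]p -> ~p) holds vacuously. ✓
— 5 worlds.

2 and 5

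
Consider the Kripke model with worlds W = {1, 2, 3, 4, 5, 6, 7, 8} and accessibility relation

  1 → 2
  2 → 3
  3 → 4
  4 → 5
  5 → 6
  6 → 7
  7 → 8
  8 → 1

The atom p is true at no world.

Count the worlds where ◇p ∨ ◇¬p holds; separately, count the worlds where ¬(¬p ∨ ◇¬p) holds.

For ◇p ∨ ◇¬p:
1: ◇p is F, ◇¬p is T. ✓
2: ◇p is F, ◇¬p is T. ✓
3: ◇p is F, ◇¬p is T. ✓
4: ◇p is F, ◇¬p is T. ✓
5: ◇p is F, ◇¬p is T. ✓
6: ◇p is F, ◇¬p is T. ✓
7: ◇p is F, ◇¬p is T. ✓
8: ◇p is F, ◇¬p is T. ✓
— 8 worlds.
For ¬(¬p ∨ ◇¬p):
1: ¬p ∨ ◇¬p is T. ✗
2: ¬p ∨ ◇¬p is T. ✗
3: ¬p ∨ ◇¬p is T. ✗
4: ¬p ∨ ◇¬p is T. ✗
5: ¬p ∨ ◇¬p is T. ✗
6: ¬p ∨ ◇¬p is T. ✗
7: ¬p ∨ ◇¬p is T. ✗
8: ¬p ∨ ◇¬p is T. ✗
— 0 worlds.

8 and 0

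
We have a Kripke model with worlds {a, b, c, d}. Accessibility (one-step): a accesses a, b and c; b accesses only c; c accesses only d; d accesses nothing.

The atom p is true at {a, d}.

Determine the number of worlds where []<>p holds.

a: successors {a, b, c}; <>p there: a:T, b:F, c:T. ✗
b: successors {c}; <>p there: c:T. ✓
c: successors {d}; <>p there: d:F. ✗
d: no successors, so []<>p holds vacuously. ✓
Satisfying worlds: {b, d}.

2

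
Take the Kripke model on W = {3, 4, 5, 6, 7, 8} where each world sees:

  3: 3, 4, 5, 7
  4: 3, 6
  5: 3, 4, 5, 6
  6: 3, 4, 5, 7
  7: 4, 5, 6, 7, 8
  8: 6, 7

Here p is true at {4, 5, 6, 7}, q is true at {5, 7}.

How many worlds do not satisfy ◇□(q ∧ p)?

3: successors {3, 4, 5, 7}; □(q ∧ p) there: 3:F, 4:F, 5:F, 7:F. ✗
4: successors {3, 6}; □(q ∧ p) there: 3:F, 6:F. ✗
5: successors {3, 4, 5, 6}; □(q ∧ p) there: 3:F, 4:F, 5:F, 6:F. ✗
6: successors {3, 4, 5, 7}; □(q ∧ p) there: 3:F, 4:F, 5:F, 7:F. ✗
7: successors {4, 5, 6, 7, 8}; □(q ∧ p) there: 4:F, 5:F, 6:F, 7:F, 8:F. ✗
8: successors {6, 7}; □(q ∧ p) there: 6:F, 7:F. ✗
Satisfying worlds: ∅.
So ◇□(q ∧ p) fails at the other 6 worlds.

6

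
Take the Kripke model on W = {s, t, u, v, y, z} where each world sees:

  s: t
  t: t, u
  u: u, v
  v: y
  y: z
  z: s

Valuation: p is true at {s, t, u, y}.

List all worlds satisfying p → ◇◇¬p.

s: p is T, ◇◇¬p is F. ✗
t: p is T, ◇◇¬p is T. ✓
u: p is T, ◇◇¬p is T. ✓
v: p is F, ◇◇¬p is T. ✓
y: p is T, ◇◇¬p is F. ✗
z: p is F, ◇◇¬p is F. ✓

{t, u, v, z}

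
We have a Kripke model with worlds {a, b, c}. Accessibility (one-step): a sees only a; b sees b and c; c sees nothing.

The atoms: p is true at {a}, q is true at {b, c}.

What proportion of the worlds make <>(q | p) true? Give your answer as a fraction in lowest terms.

a: successors {a}; q | p there: a:T. ✓
b: successors {b, c}; q | p there: b:T, c:T. ✓
c: no successors, so <>(q | p) fails. ✗
That's 2 of 3 worlds, so 2/3.

2/3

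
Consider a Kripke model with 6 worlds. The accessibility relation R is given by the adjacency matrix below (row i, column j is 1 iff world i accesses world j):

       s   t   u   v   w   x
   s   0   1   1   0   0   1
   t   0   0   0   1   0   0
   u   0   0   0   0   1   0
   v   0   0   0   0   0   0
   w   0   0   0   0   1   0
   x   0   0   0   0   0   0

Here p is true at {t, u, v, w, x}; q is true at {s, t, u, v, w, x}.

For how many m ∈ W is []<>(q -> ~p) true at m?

s: successors {t, u, x}; <>(q -> ~p) there: t:F, u:F, x:F. ✗
t: successors {v}; <>(q -> ~p) there: v:F. ✗
u: successors {w}; <>(q -> ~p) there: w:F. ✗
v: no successors, so []<>(q -> ~p) holds vacuously. ✓
w: successors {w}; <>(q -> ~p) there: w:F. ✗
x: no successors, so []<>(q -> ~p) holds vacuously. ✓
Satisfying worlds: {v, x}.

2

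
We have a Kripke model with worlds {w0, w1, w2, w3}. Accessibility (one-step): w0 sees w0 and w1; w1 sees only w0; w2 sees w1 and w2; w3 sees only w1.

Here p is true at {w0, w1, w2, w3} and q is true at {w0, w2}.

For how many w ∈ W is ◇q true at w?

3

w0: successors {w0, w1}; q there: w0:T, w1:F. ✓
w1: successors {w0}; q there: w0:T. ✓
w2: successors {w1, w2}; q there: w1:F, w2:T. ✓
w3: successors {w1}; q there: w1:F. ✗
Satisfying worlds: {w0, w1, w2}.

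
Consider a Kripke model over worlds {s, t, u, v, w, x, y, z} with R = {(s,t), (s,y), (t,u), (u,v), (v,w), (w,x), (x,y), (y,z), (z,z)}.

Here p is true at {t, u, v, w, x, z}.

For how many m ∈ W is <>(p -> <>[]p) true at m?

7

s: successors {t, y}; p -> <>[]p there: t:T, y:T. ✓
t: successors {u}; p -> <>[]p there: u:T. ✓
u: successors {v}; p -> <>[]p there: v:T. ✓
v: successors {w}; p -> <>[]p there: w:F. ✗
w: successors {x}; p -> <>[]p there: x:T. ✓
x: successors {y}; p -> <>[]p there: y:T. ✓
y: successors {z}; p -> <>[]p there: z:T. ✓
z: successors {z}; p -> <>[]p there: z:T. ✓
Satisfying worlds: {s, t, u, w, x, y, z}.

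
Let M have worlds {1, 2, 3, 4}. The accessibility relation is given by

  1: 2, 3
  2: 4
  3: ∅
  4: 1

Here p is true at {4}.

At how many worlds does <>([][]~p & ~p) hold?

1

1: successors {2, 3}; [][]~p & ~p there: 2:T, 3:T. ✓
2: successors {4}; [][]~p & ~p there: 4:F. ✗
3: no successors, so <>([][]~p & ~p) fails. ✗
4: successors {1}; [][]~p & ~p there: 1:F. ✗
Satisfying worlds: {1}.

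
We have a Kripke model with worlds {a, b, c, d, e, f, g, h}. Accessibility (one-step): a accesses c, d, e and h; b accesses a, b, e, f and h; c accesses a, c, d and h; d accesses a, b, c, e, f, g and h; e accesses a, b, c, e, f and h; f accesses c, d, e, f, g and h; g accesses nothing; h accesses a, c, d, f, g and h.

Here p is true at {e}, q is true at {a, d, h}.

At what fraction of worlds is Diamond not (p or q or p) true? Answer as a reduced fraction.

a: successors {c, d, e, h}; not (p or q or p) there: c:T, d:F, e:F, h:F. ✓
b: successors {a, b, e, f, h}; not (p or q or p) there: a:F, b:T, e:F, f:T, h:F. ✓
c: successors {a, c, d, h}; not (p or q or p) there: a:F, c:T, d:F, h:F. ✓
d: successors {a, b, c, e, f, g, h}; not (p or q or p) there: a:F, b:T, c:T, e:F, f:T, g:T, h:F. ✓
e: successors {a, b, c, e, f, h}; not (p or q or p) there: a:F, b:T, c:T, e:F, f:T, h:F. ✓
f: successors {c, d, e, f, g, h}; not (p or q or p) there: c:T, d:F, e:F, f:T, g:T, h:F. ✓
g: no successors, so Diamond not (p or q or p) fails. ✗
h: successors {a, c, d, f, g, h}; not (p or q or p) there: a:F, c:T, d:F, f:T, g:T, h:F. ✓
That's 7 of 8 worlds, so 7/8.

7/8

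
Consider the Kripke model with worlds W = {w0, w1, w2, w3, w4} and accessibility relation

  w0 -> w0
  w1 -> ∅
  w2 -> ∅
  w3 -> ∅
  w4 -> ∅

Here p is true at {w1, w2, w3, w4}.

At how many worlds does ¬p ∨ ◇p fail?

4

w0: ¬p is T, ◇p is F. ✓
w1: ¬p is F, ◇p is F. ✗
w2: ¬p is F, ◇p is F. ✗
w3: ¬p is F, ◇p is F. ✗
w4: ¬p is F, ◇p is F. ✗
Satisfying worlds: {w0}.
So ¬p ∨ ◇p fails at the other 4 worlds.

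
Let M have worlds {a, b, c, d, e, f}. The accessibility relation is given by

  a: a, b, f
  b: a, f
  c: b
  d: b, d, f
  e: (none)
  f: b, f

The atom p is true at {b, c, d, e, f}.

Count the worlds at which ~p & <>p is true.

1

a: ~p is T, <>p is T. ✓
b: ~p is F, <>p is T. ✗
c: ~p is F, <>p is T. ✗
d: ~p is F, <>p is T. ✗
e: ~p is F, <>p is F. ✗
f: ~p is F, <>p is T. ✗
Satisfying worlds: {a}.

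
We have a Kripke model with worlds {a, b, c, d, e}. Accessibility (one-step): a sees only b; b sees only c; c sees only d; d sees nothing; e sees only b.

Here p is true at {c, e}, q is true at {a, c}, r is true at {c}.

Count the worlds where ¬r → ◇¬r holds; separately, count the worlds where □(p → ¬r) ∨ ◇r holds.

For ¬r → ◇¬r:
a: ¬r is T, ◇¬r is T. ✓
b: ¬r is T, ◇¬r is F. ✗
c: ¬r is F, ◇¬r is T. ✓
d: ¬r is T, ◇¬r is F. ✗
e: ¬r is T, ◇¬r is T. ✓
— 3 worlds.
For □(p → ¬r) ∨ ◇r:
a: □(p → ¬r) is T, ◇r is F. ✓
b: □(p → ¬r) is F, ◇r is T. ✓
c: □(p → ¬r) is T, ◇r is F. ✓
d: □(p → ¬r) is T, ◇r is F. ✓
e: □(p → ¬r) is T, ◇r is F. ✓
— 5 worlds.

3 and 5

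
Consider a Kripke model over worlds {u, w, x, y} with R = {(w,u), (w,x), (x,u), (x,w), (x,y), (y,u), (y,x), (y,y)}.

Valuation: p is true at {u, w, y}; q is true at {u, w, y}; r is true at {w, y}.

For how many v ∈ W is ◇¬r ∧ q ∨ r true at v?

2

u: ◇¬r ∧ q is F, r is F. ✗
w: ◇¬r ∧ q is T, r is T. ✓
x: ◇¬r ∧ q is F, r is F. ✗
y: ◇¬r ∧ q is T, r is T. ✓
Satisfying worlds: {w, y}.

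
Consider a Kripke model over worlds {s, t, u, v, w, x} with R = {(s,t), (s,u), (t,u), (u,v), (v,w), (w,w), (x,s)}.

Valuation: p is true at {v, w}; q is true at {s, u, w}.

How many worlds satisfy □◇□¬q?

s: successors {t, u}; ◇□¬q there: t:T, u:F. ✗
t: successors {u}; ◇□¬q there: u:F. ✗
u: successors {v}; ◇□¬q there: v:F. ✗
v: successors {w}; ◇□¬q there: w:F. ✗
w: successors {w}; ◇□¬q there: w:F. ✗
x: successors {s}; ◇□¬q there: s:T. ✓
Satisfying worlds: {x}.

1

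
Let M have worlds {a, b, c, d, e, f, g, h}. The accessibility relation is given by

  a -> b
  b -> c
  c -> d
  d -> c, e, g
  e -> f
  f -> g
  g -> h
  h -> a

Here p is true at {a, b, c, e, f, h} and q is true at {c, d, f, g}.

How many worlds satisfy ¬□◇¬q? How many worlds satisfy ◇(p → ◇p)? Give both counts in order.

For ¬□◇¬q:
a: □◇¬q is F. ✓
b: □◇¬q is F. ✓
c: □◇¬q is T. ✗
d: □◇¬q is F. ✓
e: □◇¬q is F. ✓
f: □◇¬q is T. ✗
g: □◇¬q is T. ✗
h: □◇¬q is T. ✗
— 4 worlds.
For ◇(p → ◇p):
a: successors {b}; p → ◇p there: b:T. ✓
b: successors {c}; p → ◇p there: c:F. ✗
c: successors {d}; p → ◇p there: d:T. ✓
d: successors {c, e, g}; p → ◇p there: c:F, e:T, g:T. ✓
e: successors {f}; p → ◇p there: f:F. ✗
f: successors {g}; p → ◇p there: g:T. ✓
g: successors {h}; p → ◇p there: h:T. ✓
h: successors {a}; p → ◇p there: a:T. ✓
— 6 worlds.

4 and 6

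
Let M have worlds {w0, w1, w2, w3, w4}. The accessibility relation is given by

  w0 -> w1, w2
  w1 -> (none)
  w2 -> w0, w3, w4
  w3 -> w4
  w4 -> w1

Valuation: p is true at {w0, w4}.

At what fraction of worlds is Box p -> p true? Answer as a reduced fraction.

w0: Box p is F, p is T. ✓
w1: Box p is T, p is F. ✗
w2: Box p is F, p is F. ✓
w3: Box p is T, p is F. ✗
w4: Box p is F, p is T. ✓
That's 3 of 5 worlds, so 3/5.

3/5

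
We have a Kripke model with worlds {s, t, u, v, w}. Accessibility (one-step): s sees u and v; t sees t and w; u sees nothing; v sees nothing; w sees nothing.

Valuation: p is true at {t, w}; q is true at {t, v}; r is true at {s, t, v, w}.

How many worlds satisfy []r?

s: successors {u, v}; r there: u:F, v:T. ✗
t: successors {t, w}; r there: t:T, w:T. ✓
u: no successors, so []r holds vacuously. ✓
v: no successors, so []r holds vacuously. ✓
w: no successors, so []r holds vacuously. ✓
Satisfying worlds: {t, u, v, w}.

4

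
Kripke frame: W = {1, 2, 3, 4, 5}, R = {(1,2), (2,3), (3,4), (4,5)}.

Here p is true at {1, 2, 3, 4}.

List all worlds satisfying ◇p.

1: successors {2}; p there: 2:T. ✓
2: successors {3}; p there: 3:T. ✓
3: successors {4}; p there: 4:T. ✓
4: successors {5}; p there: 5:F. ✗
5: no successors, so ◇p fails. ✗

{1, 2, 3}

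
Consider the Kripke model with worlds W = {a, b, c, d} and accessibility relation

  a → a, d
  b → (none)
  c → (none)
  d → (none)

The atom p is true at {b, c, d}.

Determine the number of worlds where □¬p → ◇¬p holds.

1

a: □¬p is F, ◇¬p is T. ✓
b: □¬p is T, ◇¬p is F. ✗
c: □¬p is T, ◇¬p is F. ✗
d: □¬p is T, ◇¬p is F. ✗
Satisfying worlds: {a}.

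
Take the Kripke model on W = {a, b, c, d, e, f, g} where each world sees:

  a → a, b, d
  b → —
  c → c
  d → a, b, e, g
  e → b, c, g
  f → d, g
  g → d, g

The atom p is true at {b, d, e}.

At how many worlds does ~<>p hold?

2

a: <>p is T. ✗
b: <>p is F. ✓
c: <>p is F. ✓
d: <>p is T. ✗
e: <>p is T. ✗
f: <>p is T. ✗
g: <>p is T. ✗
Satisfying worlds: {b, c}.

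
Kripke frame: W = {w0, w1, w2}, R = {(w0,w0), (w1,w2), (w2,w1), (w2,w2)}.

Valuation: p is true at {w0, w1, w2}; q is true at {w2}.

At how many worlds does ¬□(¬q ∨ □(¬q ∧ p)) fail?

w0: □(¬q ∨ □(¬q ∧ p)) is T. ✗
w1: □(¬q ∨ □(¬q ∧ p)) is F. ✓
w2: □(¬q ∨ □(¬q ∧ p)) is F. ✓
Satisfying worlds: {w1, w2}.
So ¬□(¬q ∨ □(¬q ∧ p)) fails at the other 1 world.

1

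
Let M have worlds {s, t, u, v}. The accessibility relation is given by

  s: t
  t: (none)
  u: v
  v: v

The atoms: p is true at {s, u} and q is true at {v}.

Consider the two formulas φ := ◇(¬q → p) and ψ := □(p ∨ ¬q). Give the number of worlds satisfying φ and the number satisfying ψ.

For ◇(¬q → p):
s: successors {t}; ¬q → p there: t:F. ✗
t: no successors, so ◇(¬q → p) fails. ✗
u: successors {v}; ¬q → p there: v:T. ✓
v: successors {v}; ¬q → p there: v:T. ✓
— 2 worlds.
For □(p ∨ ¬q):
s: successors {t}; p ∨ ¬q there: t:T. ✓
t: no successors, so □(p ∨ ¬q) holds vacuously. ✓
u: successors {v}; p ∨ ¬q there: v:F. ✗
v: successors {v}; p ∨ ¬q there: v:F. ✗
— 2 worlds.

2 and 2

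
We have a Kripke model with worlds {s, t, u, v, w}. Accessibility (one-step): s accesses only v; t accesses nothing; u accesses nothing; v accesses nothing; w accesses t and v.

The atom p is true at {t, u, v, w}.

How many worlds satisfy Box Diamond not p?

3

s: successors {v}; Diamond not p there: v:F. ✗
t: no successors, so Box Diamond not p holds vacuously. ✓
u: no successors, so Box Diamond not p holds vacuously. ✓
v: no successors, so Box Diamond not p holds vacuously. ✓
w: successors {t, v}; Diamond not p there: t:F, v:F. ✗
Satisfying worlds: {t, u, v}.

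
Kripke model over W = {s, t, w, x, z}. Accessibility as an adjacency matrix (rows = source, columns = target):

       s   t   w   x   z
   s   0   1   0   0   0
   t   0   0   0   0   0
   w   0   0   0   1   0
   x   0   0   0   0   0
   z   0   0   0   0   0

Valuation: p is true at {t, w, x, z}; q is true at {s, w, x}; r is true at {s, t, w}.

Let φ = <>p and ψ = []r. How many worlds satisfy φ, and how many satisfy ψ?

2 and 4

For <>p:
s: successors {t}; p there: t:T. ✓
t: no successors, so <>p fails. ✗
w: successors {x}; p there: x:T. ✓
x: no successors, so <>p fails. ✗
z: no successors, so <>p fails. ✗
— 2 worlds.
For []r:
s: successors {t}; r there: t:T. ✓
t: no successors, so []r holds vacuously. ✓
w: successors {x}; r there: x:F. ✗
x: no successors, so []r holds vacuously. ✓
z: no successors, so []r holds vacuously. ✓
— 4 worlds.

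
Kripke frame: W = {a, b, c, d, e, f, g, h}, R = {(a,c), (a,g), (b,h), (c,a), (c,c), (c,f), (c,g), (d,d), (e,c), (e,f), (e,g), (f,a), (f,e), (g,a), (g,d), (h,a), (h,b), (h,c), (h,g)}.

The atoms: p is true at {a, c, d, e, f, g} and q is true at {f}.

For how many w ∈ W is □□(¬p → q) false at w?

a: successors {c, g}; □(¬p → q) there: c:T, g:T. ✓
b: successors {h}; □(¬p → q) there: h:F. ✗
c: successors {a, c, f, g}; □(¬p → q) there: a:T, c:T, f:T, g:T. ✓
d: successors {d}; □(¬p → q) there: d:T. ✓
e: successors {c, f, g}; □(¬p → q) there: c:T, f:T, g:T. ✓
f: successors {a, e}; □(¬p → q) there: a:T, e:T. ✓
g: successors {a, d}; □(¬p → q) there: a:T, d:T. ✓
h: successors {a, b, c, g}; □(¬p → q) there: a:T, b:F, c:T, g:T. ✗
Satisfying worlds: {a, c, d, e, f, g}.
So □□(¬p → q) fails at the other 2 worlds.

2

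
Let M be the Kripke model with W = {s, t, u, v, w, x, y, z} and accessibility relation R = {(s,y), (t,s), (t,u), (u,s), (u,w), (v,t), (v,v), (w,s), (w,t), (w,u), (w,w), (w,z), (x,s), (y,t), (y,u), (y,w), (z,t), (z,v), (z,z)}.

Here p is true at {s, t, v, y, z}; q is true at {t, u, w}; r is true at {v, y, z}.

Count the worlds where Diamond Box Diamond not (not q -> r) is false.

s: successors {y}; Box Diamond not (not q -> r) there: y:T. ✓
t: successors {s, u}; Box Diamond not (not q -> r) there: s:F, u:F. ✗
u: successors {s, w}; Box Diamond not (not q -> r) there: s:F, w:F. ✗
v: successors {t, v}; Box Diamond not (not q -> r) there: t:F, v:F. ✗
w: successors {s, t, u, w, z}; Box Diamond not (not q -> r) there: s:F, t:F, u:F, w:F, z:F. ✗
x: successors {s}; Box Diamond not (not q -> r) there: s:F. ✗
y: successors {t, u, w}; Box Diamond not (not q -> r) there: t:F, u:F, w:F. ✗
z: successors {t, v, z}; Box Diamond not (not q -> r) there: t:F, v:F, z:F. ✗
Satisfying worlds: {s}.
So Diamond Box Diamond not (not q -> r) fails at the other 7 worlds.

7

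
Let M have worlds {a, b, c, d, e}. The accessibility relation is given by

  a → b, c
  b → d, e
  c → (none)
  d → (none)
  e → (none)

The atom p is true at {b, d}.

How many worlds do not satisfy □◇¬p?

a: successors {b, c}; ◇¬p there: b:T, c:F. ✗
b: successors {d, e}; ◇¬p there: d:F, e:F. ✗
c: no successors, so □◇¬p holds vacuously. ✓
d: no successors, so □◇¬p holds vacuously. ✓
e: no successors, so □◇¬p holds vacuously. ✓
Satisfying worlds: {c, d, e}.
So □◇¬p fails at the other 2 worlds.

2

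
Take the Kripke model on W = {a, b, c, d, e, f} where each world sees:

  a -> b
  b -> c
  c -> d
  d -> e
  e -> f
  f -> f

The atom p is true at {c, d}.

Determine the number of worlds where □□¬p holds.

4

a: successors {b}; □¬p there: b:F. ✗
b: successors {c}; □¬p there: c:F. ✗
c: successors {d}; □¬p there: d:T. ✓
d: successors {e}; □¬p there: e:T. ✓
e: successors {f}; □¬p there: f:T. ✓
f: successors {f}; □¬p there: f:T. ✓
Satisfying worlds: {c, d, e, f}.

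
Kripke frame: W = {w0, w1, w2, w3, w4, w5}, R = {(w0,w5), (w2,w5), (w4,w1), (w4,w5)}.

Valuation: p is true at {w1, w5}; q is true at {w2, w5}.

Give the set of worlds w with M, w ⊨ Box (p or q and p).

w0: successors {w5}; p or q and p there: w5:T. ✓
w1: no successors, so Box (p or q and p) holds vacuously. ✓
w2: successors {w5}; p or q and p there: w5:T. ✓
w3: no successors, so Box (p or q and p) holds vacuously. ✓
w4: successors {w1, w5}; p or q and p there: w1:T, w5:T. ✓
w5: no successors, so Box (p or q and p) holds vacuously. ✓

{w0, w1, w2, w3, w4, w5}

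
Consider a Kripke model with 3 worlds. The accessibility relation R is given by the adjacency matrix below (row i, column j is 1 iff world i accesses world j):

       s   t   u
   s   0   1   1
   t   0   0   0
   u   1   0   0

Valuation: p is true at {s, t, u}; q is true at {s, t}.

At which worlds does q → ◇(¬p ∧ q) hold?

s: q is T, ◇(¬p ∧ q) is F. ✗
t: q is T, ◇(¬p ∧ q) is F. ✗
u: q is F, ◇(¬p ∧ q) is F. ✓

{u}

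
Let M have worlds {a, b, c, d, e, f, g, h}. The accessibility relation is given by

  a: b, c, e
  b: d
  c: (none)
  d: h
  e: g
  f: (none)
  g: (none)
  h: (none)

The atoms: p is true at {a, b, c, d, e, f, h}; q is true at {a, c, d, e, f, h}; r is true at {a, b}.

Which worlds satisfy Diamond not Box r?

{a, b}

a: successors {b, c, e}; not Box r there: b:T, c:F, e:T. ✓
b: successors {d}; not Box r there: d:T. ✓
c: no successors, so Diamond not Box r fails. ✗
d: successors {h}; not Box r there: h:F. ✗
e: successors {g}; not Box r there: g:F. ✗
f: no successors, so Diamond not Box r fails. ✗
g: no successors, so Diamond not Box r fails. ✗
h: no successors, so Diamond not Box r fails. ✗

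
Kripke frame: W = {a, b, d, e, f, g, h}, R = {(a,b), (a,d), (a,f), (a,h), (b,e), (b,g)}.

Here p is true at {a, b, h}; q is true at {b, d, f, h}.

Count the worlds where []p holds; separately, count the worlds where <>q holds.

For []p:
a: successors {b, d, f, h}; p there: b:T, d:F, f:F, h:T. ✗
b: successors {e, g}; p there: e:F, g:F. ✗
d: no successors, so []p holds vacuously. ✓
e: no successors, so []p holds vacuously. ✓
f: no successors, so []p holds vacuously. ✓
g: no successors, so []p holds vacuously. ✓
h: no successors, so []p holds vacuously. ✓
— 5 worlds.
For <>q:
a: successors {b, d, f, h}; q there: b:T, d:T, f:T, h:T. ✓
b: successors {e, g}; q there: e:F, g:F. ✗
d: no successors, so <>q fails. ✗
e: no successors, so <>q fails. ✗
f: no successors, so <>q fails. ✗
g: no successors, so <>q fails. ✗
h: no successors, so <>q fails. ✗
— 1 world.

5 and 1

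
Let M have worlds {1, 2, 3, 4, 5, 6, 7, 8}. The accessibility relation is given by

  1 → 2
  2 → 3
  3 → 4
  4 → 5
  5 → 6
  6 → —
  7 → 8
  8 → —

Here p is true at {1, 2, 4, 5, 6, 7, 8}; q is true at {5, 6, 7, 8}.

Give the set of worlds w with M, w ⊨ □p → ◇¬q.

1: □p is T, ◇¬q is T. ✓
2: □p is F, ◇¬q is T. ✓
3: □p is T, ◇¬q is T. ✓
4: □p is T, ◇¬q is F. ✗
5: □p is T, ◇¬q is F. ✗
6: □p is T, ◇¬q is F. ✗
7: □p is T, ◇¬q is F. ✗
8: □p is T, ◇¬q is F. ✗

{1, 2, 3}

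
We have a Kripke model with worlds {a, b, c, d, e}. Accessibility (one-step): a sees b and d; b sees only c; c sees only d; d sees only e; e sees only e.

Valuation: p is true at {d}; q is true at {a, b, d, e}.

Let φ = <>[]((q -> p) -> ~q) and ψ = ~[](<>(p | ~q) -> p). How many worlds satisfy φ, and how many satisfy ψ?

For <>[]((q -> p) -> ~q):
a: successors {b, d}; []((q -> p) -> ~q) there: b:T, d:T. ✓
b: successors {c}; []((q -> p) -> ~q) there: c:F. ✗
c: successors {d}; []((q -> p) -> ~q) there: d:T. ✓
d: successors {e}; []((q -> p) -> ~q) there: e:T. ✓
e: successors {e}; []((q -> p) -> ~q) there: e:T. ✓
— 4 worlds.
For ~[](<>(p | ~q) -> p):
a: [](<>(p | ~q) -> p) is F. ✓
b: [](<>(p | ~q) -> p) is F. ✓
c: [](<>(p | ~q) -> p) is T. ✗
d: [](<>(p | ~q) -> p) is T. ✗
e: [](<>(p | ~q) -> p) is T. ✗
— 2 worlds.

4 and 2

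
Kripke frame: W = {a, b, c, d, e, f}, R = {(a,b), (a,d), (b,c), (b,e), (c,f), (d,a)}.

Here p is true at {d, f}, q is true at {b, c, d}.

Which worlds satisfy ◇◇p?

{b, d}

a: successors {b, d}; ◇p there: b:F, d:F. ✗
b: successors {c, e}; ◇p there: c:T, e:F. ✓
c: successors {f}; ◇p there: f:F. ✗
d: successors {a}; ◇p there: a:T. ✓
e: no successors, so ◇◇p fails. ✗
f: no successors, so ◇◇p fails. ✗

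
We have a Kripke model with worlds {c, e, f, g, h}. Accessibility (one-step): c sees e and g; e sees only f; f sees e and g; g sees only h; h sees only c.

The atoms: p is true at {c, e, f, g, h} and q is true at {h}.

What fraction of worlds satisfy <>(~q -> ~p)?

c: successors {e, g}; ~q -> ~p there: e:F, g:F. ✗
e: successors {f}; ~q -> ~p there: f:F. ✗
f: successors {e, g}; ~q -> ~p there: e:F, g:F. ✗
g: successors {h}; ~q -> ~p there: h:T. ✓
h: successors {c}; ~q -> ~p there: c:F. ✗
That's 1 of 5 worlds, so 1/5.

1/5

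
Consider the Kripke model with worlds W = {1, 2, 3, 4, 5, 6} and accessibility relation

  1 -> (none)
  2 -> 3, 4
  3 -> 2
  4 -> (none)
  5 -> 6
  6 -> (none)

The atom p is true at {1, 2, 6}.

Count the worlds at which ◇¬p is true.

1

1: no successors, so ◇¬p fails. ✗
2: successors {3, 4}; ¬p there: 3:T, 4:T. ✓
3: successors {2}; ¬p there: 2:F. ✗
4: no successors, so ◇¬p fails. ✗
5: successors {6}; ¬p there: 6:F. ✗
6: no successors, so ◇¬p fails. ✗
Satisfying worlds: {2}.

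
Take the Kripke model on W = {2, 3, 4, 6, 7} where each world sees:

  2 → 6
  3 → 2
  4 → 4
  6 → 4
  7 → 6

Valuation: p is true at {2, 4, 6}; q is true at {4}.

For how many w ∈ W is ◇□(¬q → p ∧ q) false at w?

2: successors {6}; □(¬q → p ∧ q) there: 6:T. ✓
3: successors {2}; □(¬q → p ∧ q) there: 2:F. ✗
4: successors {4}; □(¬q → p ∧ q) there: 4:T. ✓
6: successors {4}; □(¬q → p ∧ q) there: 4:T. ✓
7: successors {6}; □(¬q → p ∧ q) there: 6:T. ✓
Satisfying worlds: {2, 4, 6, 7}.
So ◇□(¬q → p ∧ q) fails at the other 1 world.

1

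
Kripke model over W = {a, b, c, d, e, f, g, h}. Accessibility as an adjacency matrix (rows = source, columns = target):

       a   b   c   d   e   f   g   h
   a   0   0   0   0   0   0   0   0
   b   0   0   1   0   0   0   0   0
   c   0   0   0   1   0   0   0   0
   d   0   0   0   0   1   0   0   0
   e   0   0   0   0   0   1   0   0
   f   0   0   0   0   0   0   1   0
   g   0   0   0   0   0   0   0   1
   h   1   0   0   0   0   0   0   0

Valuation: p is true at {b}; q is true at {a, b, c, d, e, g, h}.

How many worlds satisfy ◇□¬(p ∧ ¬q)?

7

a: no successors, so ◇□¬(p ∧ ¬q) fails. ✗
b: successors {c}; □¬(p ∧ ¬q) there: c:T. ✓
c: successors {d}; □¬(p ∧ ¬q) there: d:T. ✓
d: successors {e}; □¬(p ∧ ¬q) there: e:T. ✓
e: successors {f}; □¬(p ∧ ¬q) there: f:T. ✓
f: successors {g}; □¬(p ∧ ¬q) there: g:T. ✓
g: successors {h}; □¬(p ∧ ¬q) there: h:T. ✓
h: successors {a}; □¬(p ∧ ¬q) there: a:T. ✓
Satisfying worlds: {b, c, d, e, f, g, h}.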